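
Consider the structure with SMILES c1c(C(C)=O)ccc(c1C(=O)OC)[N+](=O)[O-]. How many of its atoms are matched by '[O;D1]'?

The query [O;D1] means: aliphatic oxygen bonded to exactly one heavy atom.
Check the 16 heavy atoms by environment: 3× c (aromatic, D3) → no; 3× c (aromatic, D2) → no; 2× C (D3) → no; 3× O (D1) → match; 1× O (D2) → no; 2× C (D1) → no; 1× N (charge +1, D3) → no; 1× O (charge -1, D1) → match.
Summing the matching environments: 3 + 1 = 4 matching atoms.

4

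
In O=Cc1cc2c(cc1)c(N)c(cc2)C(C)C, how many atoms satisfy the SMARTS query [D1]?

Check the 16 heavy atoms by environment: 5× c (aromatic, D3) → no; 5× c (aromatic, D2) → no; 1× C (D3) → no; 2× C (D1) → match; 1× C (D2) → no; 1× O (D1) → match; 1× N (D1) → match.
Summing the matching environments: 2 + 1 + 1 = 4 matching atoms.

4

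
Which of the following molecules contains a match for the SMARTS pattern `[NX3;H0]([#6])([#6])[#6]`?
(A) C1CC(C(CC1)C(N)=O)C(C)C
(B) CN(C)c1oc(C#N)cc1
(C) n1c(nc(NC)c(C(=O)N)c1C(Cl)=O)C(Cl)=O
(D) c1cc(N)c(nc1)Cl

B

[NX3;H0]([#6])([#6])[#6] describes a trivalent nitrogen with no H, bonded to three carbons (a tertiary amine).
(A) has a primary amide (-C(=O)NH2) but the amide nitrogen has H2 and only one carbon neighbour.
(B) contains a dimethylamino group (-N(CH3)2), which satisfies every atom and bond constraint.
(C) has an N-methylamino group (-NHCH3) but the nitrogen still has one H (H1), not H0.
(D) has a primary amino group (-NH2) but the nitrogen has H2, not H0 with three carbons.
So the answer is (B).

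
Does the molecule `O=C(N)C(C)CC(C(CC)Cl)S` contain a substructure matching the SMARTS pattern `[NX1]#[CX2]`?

No

The pattern [NX1]#[CX2] describes a nitrogen triple-bonded to a two-connected carbon — a nitrile.
The closest candidate here is a primary amide (-C(=O)NH2), but the nitrogen is NX3, not NX1. No other fragment satisfies the full query, so there is no match.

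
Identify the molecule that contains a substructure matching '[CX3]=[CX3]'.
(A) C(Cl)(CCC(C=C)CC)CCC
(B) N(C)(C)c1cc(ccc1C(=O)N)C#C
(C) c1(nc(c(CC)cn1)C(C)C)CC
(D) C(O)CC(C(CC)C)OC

[CX3]=[CX3] describes a non-aromatic C=C double bond between two sp2 carbons (an alkene).
(A) contains a vinyl group (-CH=CH2), which satisfies every atom and bond constraint.
(B) has an ethynyl group (-C#CH) but the C-C bond is a triple bond, not a double bond.
(C) has an ethyl group (-CH2CH3) but its C-C bond is a single bond between CX4 carbons, not CX3=CX3.
(D) has an ethyl group (-CH2CH3) but its C-C bond is a single bond between CX4 carbons, not CX3=CX3.
So the answer is (A).

A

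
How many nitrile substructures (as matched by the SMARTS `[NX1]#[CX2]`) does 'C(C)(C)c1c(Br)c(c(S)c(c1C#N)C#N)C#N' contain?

3

[NX1]#[CX2] is the SMARTS for a nitrile: a nitrogen triple-bonded to a two-connected carbon.
The molecule carries 3 separate instances of a nitrile (-C#N) meeting every constraint; each maps to a distinct set of atoms, giving 3 matches.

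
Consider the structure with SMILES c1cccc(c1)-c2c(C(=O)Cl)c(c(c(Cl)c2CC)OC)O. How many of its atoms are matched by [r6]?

12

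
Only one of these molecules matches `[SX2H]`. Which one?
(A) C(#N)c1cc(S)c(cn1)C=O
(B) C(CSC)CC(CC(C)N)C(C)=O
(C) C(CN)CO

A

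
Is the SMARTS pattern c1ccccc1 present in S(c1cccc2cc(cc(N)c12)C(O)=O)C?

Yes

The pattern c1ccccc1 describes six aromatic carbons in a ring — a benzene ring.
The required atom environment is present in the molecule, so the pattern matches.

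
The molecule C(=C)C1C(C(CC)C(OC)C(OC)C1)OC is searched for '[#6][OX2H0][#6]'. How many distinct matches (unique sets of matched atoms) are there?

[#6][OX2H0][#6] is the SMARTS for an ether: an aliphatic oxygen bridging two carbons with no H on the oxygen.
The molecule carries 3 separate instances of a methoxy ether (-OCH3) meeting every constraint; each maps to a distinct set of atoms, giving 3 matches.

3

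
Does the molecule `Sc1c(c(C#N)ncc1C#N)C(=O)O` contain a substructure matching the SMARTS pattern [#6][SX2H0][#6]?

The pattern [#6][SX2H0][#6] describes an aliphatic sulfur bridging two carbons with no H on the sulfur — a thioether.
The closest candidate here is a thiol (-SH), but the sulfur has H1, not H0 bridging two carbons. No other fragment satisfies the full query, so there is no match.

No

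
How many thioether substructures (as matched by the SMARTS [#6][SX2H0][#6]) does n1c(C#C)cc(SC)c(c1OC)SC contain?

2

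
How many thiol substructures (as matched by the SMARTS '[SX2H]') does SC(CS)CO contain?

2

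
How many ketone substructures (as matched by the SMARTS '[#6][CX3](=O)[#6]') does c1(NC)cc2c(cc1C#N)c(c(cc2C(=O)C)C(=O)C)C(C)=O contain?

3

[#6][CX3](=O)[#6] is the SMARTS for a ketone: a carbonyl carbon (no H) flanked by two carbons.
The molecule carries 3 separate instances of an acetyl/ketone group (-C(=O)CH3) meeting every constraint; each maps to a distinct set of atoms, giving 3 matches.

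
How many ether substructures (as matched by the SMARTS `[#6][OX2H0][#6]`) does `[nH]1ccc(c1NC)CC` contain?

0

[#6][OX2H0][#6] is the SMARTS for an ether: an aliphatic oxygen bridging two carbons with no H on the oxygen.
No fragment in the molecule satisfies every constraint, giving 0 matches.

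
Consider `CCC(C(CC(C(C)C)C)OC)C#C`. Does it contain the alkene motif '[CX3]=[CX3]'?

No

The pattern [CX3]=[CX3] describes a non-aromatic C=C double bond between two sp2 carbons — an alkene.
The closest candidate here is an ethynyl group (-C#CH), but the C-C bond is a triple bond, not a double bond. No other fragment satisfies the full query, so there is no match.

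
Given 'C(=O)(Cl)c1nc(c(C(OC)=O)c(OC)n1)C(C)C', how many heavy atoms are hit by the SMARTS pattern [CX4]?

5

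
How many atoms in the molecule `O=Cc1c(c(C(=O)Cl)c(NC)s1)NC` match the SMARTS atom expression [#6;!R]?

4

Check the 14 heavy atoms by environment: 1× s (aromatic, in 5-ring) → no; 4× c (aromatic, in 5-ring) → no; 2× N (acyclic) → no; 4× C (acyclic) → match; 2× O (acyclic) → no; 1× Cl (acyclic) → no.
That gives 4 matching atoms.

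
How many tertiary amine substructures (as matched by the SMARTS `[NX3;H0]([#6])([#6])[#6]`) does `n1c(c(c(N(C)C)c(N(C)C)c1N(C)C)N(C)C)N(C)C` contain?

5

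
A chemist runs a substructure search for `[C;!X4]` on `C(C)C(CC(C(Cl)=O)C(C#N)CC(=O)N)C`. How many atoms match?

Check the 16 heavy atoms by environment: 8× C (X4) → no; 1× C (X2) → match; 1× N (X1) → no; 2× C (X3) → match; 2× O (X1) → no; 1× N (X3) → no; 1× Cl (X1) → no.
Summing the matching environments: 1 + 2 = 3 matching atoms.

3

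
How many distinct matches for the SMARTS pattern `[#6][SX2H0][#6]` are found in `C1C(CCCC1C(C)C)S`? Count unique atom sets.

0

[#6][SX2H0][#6] is the SMARTS for a thioether: an aliphatic sulfur bridging two carbons with no H on the sulfur.
The molecule has a thiol (-SH), but the sulfur has H1, not H0 bridging two carbons; nothing else fits, so there are 0 matches.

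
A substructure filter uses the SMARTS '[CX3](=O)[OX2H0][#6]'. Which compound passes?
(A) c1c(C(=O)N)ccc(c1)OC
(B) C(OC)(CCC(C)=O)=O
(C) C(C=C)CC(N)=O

B

[CX3](=O)[OX2H0][#6] describes a carbonyl carbon bonded to an oxygen that is itself bonded to carbon (no H on that O) (an ester).
(A) has a primary amide (-C(=O)NH2) but the carbonyl is bonded to N, not to an O-C linkage.
(B) contains a methyl-ester group (-C(=O)OCH3), which satisfies every atom and bond constraint.
(C) has a primary amide (-C(=O)NH2) but the carbonyl is bonded to N, not to an O-C linkage.
So the answer is (B).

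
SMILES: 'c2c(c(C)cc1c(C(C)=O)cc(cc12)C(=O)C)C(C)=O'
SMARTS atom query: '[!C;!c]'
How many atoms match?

3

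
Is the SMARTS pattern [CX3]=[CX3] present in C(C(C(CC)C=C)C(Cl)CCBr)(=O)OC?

Yes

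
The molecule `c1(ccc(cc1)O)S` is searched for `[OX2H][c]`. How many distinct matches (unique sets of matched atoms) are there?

[OX2H][c] is the SMARTS for a phenol: a hydroxyl oxygen attached to an aromatic carbon.
Exactly one fragment in the molecule meets all constraints, giving 1 match.

1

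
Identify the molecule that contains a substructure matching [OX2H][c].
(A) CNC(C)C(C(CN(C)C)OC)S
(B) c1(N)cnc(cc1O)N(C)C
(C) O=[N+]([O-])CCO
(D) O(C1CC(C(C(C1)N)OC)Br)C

[OX2H][c] describes a hydroxyl oxygen attached to an aromatic carbon (a phenol).
(A) has a methoxy ether (-OCH3) but the oxygen has H0, not H1.
(B) contains a hydroxyl group (-OH), which satisfies every atom and bond constraint.
(C) has a hydroxyl group (-OH) but the -OH is on an aliphatic carbon, not an aromatic c.
(D) has a methoxy ether (-OCH3) but the oxygen has H0, not H1.
So the answer is (B).

B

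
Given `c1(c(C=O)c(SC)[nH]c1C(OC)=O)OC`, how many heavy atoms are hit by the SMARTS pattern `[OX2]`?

2

The query [OX2] means: aliphatic oxygen with two total connections — ether, hydroxyl, or ester single-bond O.
Check the 15 heavy atoms by environment: 1× n (aromatic, X3) → no; 4× c (aromatic, X3) → no; 2× C (X3) → no; 2× O (X1) → no; 2× O (X2) → match; 3× C (X4) → no; 1× S (X2) → no.
That gives 2 matching atoms.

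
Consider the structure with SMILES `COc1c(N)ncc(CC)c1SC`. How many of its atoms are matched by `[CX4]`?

4

The query [CX4] means: C with X4: aliphatic carbon with exactly 4 total connections (bonds + H).
Check the 13 heavy atoms by environment: 1× n (aromatic, X2) → no; 5× c (aromatic, X3) → no; 1× N (X3) → no; 4× C (X4) → match; 1× S (X2) → no; 1× O (X2) → no.
That gives 4 matching atoms.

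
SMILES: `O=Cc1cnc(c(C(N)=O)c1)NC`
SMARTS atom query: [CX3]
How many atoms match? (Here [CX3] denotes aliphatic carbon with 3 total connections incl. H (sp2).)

2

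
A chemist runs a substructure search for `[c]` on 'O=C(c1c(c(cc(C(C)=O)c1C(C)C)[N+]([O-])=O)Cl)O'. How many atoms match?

6

The query [c] means: lowercase c matches aromatic carbon only.
Check the 19 heavy atoms by environment: 6× c (aromatic) → match; 1× Cl → no; 1× N (charge +1) → no; 1× O (charge -1) → no; 4× O → no; 6× C → no.
That gives 6 matching atoms.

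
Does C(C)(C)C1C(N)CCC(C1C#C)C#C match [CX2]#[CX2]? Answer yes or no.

The pattern [CX2]#[CX2] describes a carbon-carbon triple bond — an alkyne.
The molecule carries an ethynyl group (-C#CH), whose atoms satisfy every constraint of the query, so the pattern matches.

Yes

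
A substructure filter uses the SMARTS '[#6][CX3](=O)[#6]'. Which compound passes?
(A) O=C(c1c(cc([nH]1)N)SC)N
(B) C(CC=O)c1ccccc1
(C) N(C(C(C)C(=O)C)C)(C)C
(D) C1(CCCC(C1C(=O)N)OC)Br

[#6][CX3](=O)[#6] describes a carbonyl carbon (no H) flanked by two carbons (a ketone).
(A) has a primary amide (-C(=O)NH2) but one neighbour of the carbonyl carbon is N, not C.
(B) has an aldehyde (-CHO) but the carbonyl carbon has H1, so it is not flanked by two carbons.
(C) contains an acetyl/ketone group (-C(=O)CH3), which satisfies every atom and bond constraint.
(D) has a primary amide (-C(=O)NH2) but one neighbour of the carbonyl carbon is N, not C.
So the answer is (C).

C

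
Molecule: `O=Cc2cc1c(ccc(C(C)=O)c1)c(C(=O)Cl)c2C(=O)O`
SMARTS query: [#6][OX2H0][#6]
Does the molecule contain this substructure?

The pattern [#6][OX2H0][#6] describes an aliphatic oxygen bridging two carbons with no H on the oxygen — an ether.
The closest candidate here is a carboxylic acid group (-C(=O)OH), but the -OH oxygen has H1; the =O is OX1, not OX2. No other fragment satisfies the full query, so there is no match.

No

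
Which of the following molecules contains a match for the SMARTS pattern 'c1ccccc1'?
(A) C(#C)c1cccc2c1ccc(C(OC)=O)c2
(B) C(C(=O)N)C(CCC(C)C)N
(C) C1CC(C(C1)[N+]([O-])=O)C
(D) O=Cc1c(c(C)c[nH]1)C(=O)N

A

c1ccccc1 describes six aromatic carbons in a ring (a benzene ring).
(A) contains the required atom environment, so the pattern matches.
(B) has a methyl group (-CH3) but no six-membered all-carbon aromatic ring is present.
(C) has a methyl group (-CH3) but no six-membered all-carbon aromatic ring is present.
(D) has a methyl group (-CH3) but no six-membered all-carbon aromatic ring is present.
So the answer is (A).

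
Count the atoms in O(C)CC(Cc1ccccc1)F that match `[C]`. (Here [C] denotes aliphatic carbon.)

The query [C] means: uppercase C matches aliphatic (non-aromatic) carbon only.
Check the 12 heavy atoms by environment: 4× C → match; 1× O → no; 1× F → no; 6× c (aromatic) → no.
That gives 4 matching atoms.

4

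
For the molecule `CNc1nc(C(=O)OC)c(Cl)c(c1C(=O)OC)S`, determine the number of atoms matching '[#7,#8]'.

6

The query [#7,#8] means: nitrogen or oxygen (comma = OR).
Check the 18 heavy atoms by environment: 1× n (aromatic) → match; 5× c (aromatic) → no; 1× Cl → no; 5× C → no; 4× O → match; 1× S → no; 1× N → match.
Summing the matching environments: 1 + 4 + 1 = 6 matching atoms.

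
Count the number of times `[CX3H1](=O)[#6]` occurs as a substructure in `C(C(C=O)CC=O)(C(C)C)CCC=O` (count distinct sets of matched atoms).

[CX3H1](=O)[#6] is the SMARTS for an aldehyde: an sp2 carbon with one H, double-bonded to O and single-bonded to carbon.
The molecule carries 3 separate instances of an aldehyde (-CHO) meeting every constraint; each maps to a distinct set of atoms, giving 3 matches.

3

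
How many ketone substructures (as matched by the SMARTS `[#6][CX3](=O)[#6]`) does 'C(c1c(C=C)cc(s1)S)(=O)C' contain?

1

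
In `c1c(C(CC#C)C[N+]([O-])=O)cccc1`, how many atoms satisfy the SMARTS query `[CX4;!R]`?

3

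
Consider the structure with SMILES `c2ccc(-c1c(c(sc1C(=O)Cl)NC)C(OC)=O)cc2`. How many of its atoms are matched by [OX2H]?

The query [OX2H] means: aliphatic oxygen with two connections, one of which is H — an -OH oxygen.
Check the 20 heavy atoms by environment: 1× s (aromatic, H0, X2) → no; 5× c (aromatic, H0, X3) → no; 2× C (H0, X3) → no; 2× O (H0, X1) → no; 1× Cl (H0, X1) → no; 1× N (H1, X3) → no; 2× C (H3, X4) → no; 1× O (H0, X2) → no; 5× c (aromatic, H1, X3) → no.
No environment satisfies the query, so 0 matching atoms.

0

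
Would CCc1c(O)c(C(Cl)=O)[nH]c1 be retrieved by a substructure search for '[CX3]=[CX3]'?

The pattern [CX3]=[CX3] describes a non-aromatic C=C double bond between two sp2 carbons — an alkene.
The closest candidate here is an ethyl group (-CH2CH3), but its C-C bond is a single bond between CX4 carbons, not CX3=CX3. No other fragment satisfies the full query, so there is no match.

No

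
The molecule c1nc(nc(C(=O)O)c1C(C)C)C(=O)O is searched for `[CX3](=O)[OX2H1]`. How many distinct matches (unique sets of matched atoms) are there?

2

[CX3](=O)[OX2H1] is the SMARTS for a carboxylic acid: an sp2 carbon double-bonded to O and single-bonded to an -OH oxygen.
The molecule carries 2 separate instances of a carboxylic acid group (-C(=O)OH) meeting every constraint; each maps to a distinct set of atoms, giving 2 matches.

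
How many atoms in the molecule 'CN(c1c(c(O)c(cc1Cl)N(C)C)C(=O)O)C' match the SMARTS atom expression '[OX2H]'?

2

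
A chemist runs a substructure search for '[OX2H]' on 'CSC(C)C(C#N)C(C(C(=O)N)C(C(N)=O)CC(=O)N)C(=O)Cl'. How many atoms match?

Check the 23 heavy atoms by environment: 2× C (H3, X4) → no; 5× C (H1, X4) → no; 1× C (H2, X4) → no; 1× C (H0, X2) → no; 1× N (H0, X1) → no; 1× S (H0, X2) → no; 4× C (H0, X3) → no; 4× O (H0, X1) → no; 3× N (H2, X3) → no; 1× Cl (H0, X1) → no.
No environment satisfies the query, so 0 matching atoms.

0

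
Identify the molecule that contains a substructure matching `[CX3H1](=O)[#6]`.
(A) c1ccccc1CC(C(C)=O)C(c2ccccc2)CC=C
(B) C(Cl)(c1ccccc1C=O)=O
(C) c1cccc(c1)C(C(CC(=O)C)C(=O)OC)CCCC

B

[CX3H1](=O)[#6] describes an sp2 carbon with one H, double-bonded to O and single-bonded to carbon (an aldehyde).
(A) has an acetyl/ketone group (-C(=O)CH3) but the carbonyl carbon has H0 (two carbon neighbours), not H1.
(B) contains an aldehyde (-CHO), which satisfies every atom and bond constraint.
(C) has a methyl-ester group (-C(=O)OCH3) but the carbonyl carbon has H0, not H1.
So the answer is (B).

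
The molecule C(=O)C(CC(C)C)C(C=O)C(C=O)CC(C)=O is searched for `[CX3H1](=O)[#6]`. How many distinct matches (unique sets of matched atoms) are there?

[CX3H1](=O)[#6] is the SMARTS for an aldehyde: an sp2 carbon with one H, double-bonded to O and single-bonded to carbon.
The molecule carries 3 separate instances of an aldehyde (-CHO) meeting every constraint; each maps to a distinct set of atoms, giving 3 matches.

3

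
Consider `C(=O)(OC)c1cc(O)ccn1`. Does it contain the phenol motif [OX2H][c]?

The pattern [OX2H][c] describes a hydroxyl oxygen attached to an aromatic carbon — a phenol.
The molecule carries a hydroxyl group (-OH), whose atoms satisfy every constraint of the query, so the pattern matches.

Yes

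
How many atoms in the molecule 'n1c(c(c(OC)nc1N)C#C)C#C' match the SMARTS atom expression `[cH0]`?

4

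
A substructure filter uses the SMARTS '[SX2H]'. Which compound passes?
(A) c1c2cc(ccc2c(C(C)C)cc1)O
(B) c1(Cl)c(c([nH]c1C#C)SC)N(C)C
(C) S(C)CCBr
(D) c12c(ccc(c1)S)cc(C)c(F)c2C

D

[SX2H] describes an aliphatic sulfur with two connections, one being H (a thiol).
(A) has a hydroxyl group (-OH) but it is an -OH, not an -SH.
(B) has a methylthio ether (-SCH3) but the sulfur has H0 (bonded to two carbons), not H1.
(C) has a methylthio ether (-SCH3) but the sulfur has H0 (bonded to two carbons), not H1.
(D) contains a thiol (-SH), which satisfies every atom and bond constraint.
So the answer is (D).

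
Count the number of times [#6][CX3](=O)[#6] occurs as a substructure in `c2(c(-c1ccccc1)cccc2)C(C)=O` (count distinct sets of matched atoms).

1

[#6][CX3](=O)[#6] is the SMARTS for a ketone: a carbonyl carbon (no H) flanked by two carbons.
Exactly one fragment in the molecule meets all constraints, giving 1 match.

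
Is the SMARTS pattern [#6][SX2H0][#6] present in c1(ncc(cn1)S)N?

No

The pattern [#6][SX2H0][#6] describes an aliphatic sulfur bridging two carbons with no H on the sulfur — a thioether.
The closest candidate here is a thiol (-SH), but the sulfur has H1, not H0 bridging two carbons. No other fragment satisfies the full query, so there is no match.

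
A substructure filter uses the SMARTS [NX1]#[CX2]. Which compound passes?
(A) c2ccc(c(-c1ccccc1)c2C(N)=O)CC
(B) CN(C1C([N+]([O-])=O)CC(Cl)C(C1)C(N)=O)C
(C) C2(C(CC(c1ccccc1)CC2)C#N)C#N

[NX1]#[CX2] describes a nitrogen triple-bonded to a two-connected carbon (a nitrile).
(A) has a primary amide (-C(=O)NH2) but the nitrogen is NX3, not NX1.
(B) has a nitro group (-[N+](=O)[O-]) but there is no C#N triple bond.
(C) contains a nitrile (-C#N), which satisfies every atom and bond constraint.
So the answer is (C).

C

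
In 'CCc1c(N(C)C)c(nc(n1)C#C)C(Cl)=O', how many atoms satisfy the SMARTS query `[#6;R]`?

The query [#6;R] means: carbon that is part of a ring.
Check the 16 heavy atoms by environment: 2× n (aromatic, in 6-ring) → no; 4× c (aromatic, in 6-ring) → match; 7× C (acyclic) → no; 1× N (acyclic) → no; 1× O (acyclic) → no; 1× Cl (acyclic) → no.
That gives 4 matching atoms.

4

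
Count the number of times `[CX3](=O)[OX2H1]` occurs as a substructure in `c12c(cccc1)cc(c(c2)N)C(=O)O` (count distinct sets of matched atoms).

[CX3](=O)[OX2H1] is the SMARTS for a carboxylic acid: an sp2 carbon double-bonded to O and single-bonded to an -OH oxygen.
Exactly one fragment in the molecule meets all constraints, giving 1 match.

1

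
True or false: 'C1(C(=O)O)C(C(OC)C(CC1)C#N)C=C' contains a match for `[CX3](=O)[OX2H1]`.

True

The pattern [CX3](=O)[OX2H1] describes an sp2 carbon double-bonded to O and single-bonded to an -OH oxygen — a carboxylic acid.
The molecule carries a carboxylic acid group (-C(=O)OH), whose atoms satisfy every constraint of the query, so the pattern matches.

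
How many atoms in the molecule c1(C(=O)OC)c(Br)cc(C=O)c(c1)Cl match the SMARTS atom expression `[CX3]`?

2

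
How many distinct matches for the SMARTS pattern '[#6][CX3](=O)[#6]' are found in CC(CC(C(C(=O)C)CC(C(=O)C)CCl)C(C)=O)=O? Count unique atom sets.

[#6][CX3](=O)[#6] is the SMARTS for a ketone: a carbonyl carbon (no H) flanked by two carbons.
The molecule carries 4 separate instances of an acetyl/ketone group (-C(=O)CH3) meeting every constraint; each maps to a distinct set of atoms, giving 4 matches.

4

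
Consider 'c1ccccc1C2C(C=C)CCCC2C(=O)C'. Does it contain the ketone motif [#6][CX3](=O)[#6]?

The pattern [#6][CX3](=O)[#6] describes a carbonyl carbon (no H) flanked by two carbons — a ketone.
The molecule carries an acetyl/ketone group (-C(=O)CH3), whose atoms satisfy every constraint of the query, so the pattern matches.

Yes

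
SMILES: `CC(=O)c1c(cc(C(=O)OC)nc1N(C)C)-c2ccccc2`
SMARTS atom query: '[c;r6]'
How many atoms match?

The query [c;r6] means: aromatic carbon that belongs to a six-membered ring.
Check the 22 heavy atoms by environment: 1× n (aromatic, in 6-ring) → no; 11× c (aromatic, in 6-ring) → match; 6× C (acyclic) → no; 3× O (acyclic) → no; 1× N (acyclic) → no.
That gives 11 matching atoms.

11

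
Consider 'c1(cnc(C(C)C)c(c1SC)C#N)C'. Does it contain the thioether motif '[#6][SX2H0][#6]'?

The pattern [#6][SX2H0][#6] describes an aliphatic sulfur bridging two carbons with no H on the sulfur — a thioether.
The molecule carries a methylthio ether (-SCH3), whose atoms satisfy every constraint of the query, so the pattern matches.

Yes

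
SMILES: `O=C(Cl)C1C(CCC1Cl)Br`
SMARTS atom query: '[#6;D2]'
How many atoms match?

2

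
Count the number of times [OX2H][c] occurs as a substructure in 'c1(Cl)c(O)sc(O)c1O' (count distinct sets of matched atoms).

3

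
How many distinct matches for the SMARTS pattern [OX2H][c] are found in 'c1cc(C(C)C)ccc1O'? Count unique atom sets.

[OX2H][c] is the SMARTS for a phenol: a hydroxyl oxygen attached to an aromatic carbon.
Exactly one fragment in the molecule meets all constraints, giving 1 match.

1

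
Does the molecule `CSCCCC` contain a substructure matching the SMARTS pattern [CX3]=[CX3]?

The pattern [CX3]=[CX3] describes a non-aromatic C=C double bond between two sp2 carbons — an alkene.
The closest candidate here is an ethyl group (-CH2CH3), but its C-C bond is a single bond between CX4 carbons, not CX3=CX3. No other fragment satisfies the full query, so there is no match.

No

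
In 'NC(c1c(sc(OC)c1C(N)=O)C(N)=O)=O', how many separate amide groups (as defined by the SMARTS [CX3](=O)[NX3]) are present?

3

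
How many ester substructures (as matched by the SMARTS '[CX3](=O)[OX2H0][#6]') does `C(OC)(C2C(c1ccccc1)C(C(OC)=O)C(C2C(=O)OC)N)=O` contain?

3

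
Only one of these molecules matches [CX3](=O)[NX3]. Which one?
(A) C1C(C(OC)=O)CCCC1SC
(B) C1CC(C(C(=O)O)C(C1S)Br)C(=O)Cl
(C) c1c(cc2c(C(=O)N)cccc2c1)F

[CX3](=O)[NX3] describes a carbonyl carbon bonded to a trivalent nitrogen (an amide).
(A) has a methyl-ester group (-C(=O)OCH3) but the carbonyl is bonded to O, not to an NX3 nitrogen.
(B) has a carboxylic acid group (-C(=O)OH) but the carbonyl is bonded to O, not to an NX3 nitrogen.
(C) contains a primary amide (-C(=O)NH2), which satisfies every atom and bond constraint.
So the answer is (C).

C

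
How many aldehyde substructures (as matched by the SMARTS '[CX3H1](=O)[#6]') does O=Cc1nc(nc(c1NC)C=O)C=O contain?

[CX3H1](=O)[#6] is the SMARTS for an aldehyde: an sp2 carbon with one H, double-bonded to O and single-bonded to carbon.
The molecule carries 3 separate instances of an aldehyde (-CHO) meeting every constraint; each maps to a distinct set of atoms, giving 3 matches.

3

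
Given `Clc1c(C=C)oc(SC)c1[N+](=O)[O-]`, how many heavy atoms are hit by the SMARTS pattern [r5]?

5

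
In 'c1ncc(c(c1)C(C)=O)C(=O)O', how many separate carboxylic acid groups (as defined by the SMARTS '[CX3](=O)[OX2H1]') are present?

[CX3](=O)[OX2H1] is the SMARTS for a carboxylic acid: an sp2 carbon double-bonded to O and single-bonded to an -OH oxygen.
Exactly one fragment in the molecule meets all constraints, giving 1 match.

1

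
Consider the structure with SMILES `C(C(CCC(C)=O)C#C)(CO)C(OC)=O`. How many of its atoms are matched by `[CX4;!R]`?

7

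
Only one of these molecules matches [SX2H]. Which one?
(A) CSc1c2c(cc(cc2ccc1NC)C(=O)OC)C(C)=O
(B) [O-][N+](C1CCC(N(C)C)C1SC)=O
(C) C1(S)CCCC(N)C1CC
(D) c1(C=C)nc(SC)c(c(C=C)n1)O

[SX2H] describes an aliphatic sulfur with two connections, one being H (a thiol).
(A) has a methylthio ether (-SCH3) but the sulfur has H0 (bonded to two carbons), not H1.
(B) has a methylthio ether (-SCH3) but the sulfur has H0 (bonded to two carbons), not H1.
(C) contains a thiol (-SH), which satisfies every atom and bond constraint.
(D) has a hydroxyl group (-OH) but it is an -OH, not an -SH.
So the answer is (C).

C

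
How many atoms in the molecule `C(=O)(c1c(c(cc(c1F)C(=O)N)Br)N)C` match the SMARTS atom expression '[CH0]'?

2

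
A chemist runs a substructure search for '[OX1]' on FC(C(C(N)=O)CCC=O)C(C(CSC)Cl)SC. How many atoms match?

2

The query [OX1] means: aliphatic oxygen with one total connection — typically a carbonyl =O or an oxide.
Check the 18 heavy atoms by environment: 9× C (X4) → no; 2× C (X3) → no; 2× O (X1) → match; 1× N (X3) → no; 2× S (X2) → no; 1× Cl (X1) → no; 1× F (X1) → no.
That gives 2 matching atoms.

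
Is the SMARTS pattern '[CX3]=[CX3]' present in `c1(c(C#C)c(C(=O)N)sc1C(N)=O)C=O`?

The pattern [CX3]=[CX3] describes a non-aromatic C=C double bond between two sp2 carbons — an alkene.
The closest candidate here is an ethynyl group (-C#CH), but the C-C bond is a triple bond, not a double bond. No other fragment satisfies the full query, so there is no match.

No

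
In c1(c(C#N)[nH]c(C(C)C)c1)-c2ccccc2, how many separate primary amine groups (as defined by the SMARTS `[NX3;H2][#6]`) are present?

[NX3;H2][#6] is the SMARTS for a primary amine: a trivalent nitrogen with two H attached to carbon.
The molecule has a nitrile (-C#N), but the nitrogen is NX1 (triple-bonded), not NX3 with two H; nothing else fits, so there are 0 matches.

0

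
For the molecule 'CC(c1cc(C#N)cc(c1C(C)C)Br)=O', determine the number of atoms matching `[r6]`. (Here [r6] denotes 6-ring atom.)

The query [r6] means: r6 matches atoms in a six-membered ring.
Check the 15 heavy atoms by environment: 6× c (aromatic, in 6-ring) → match; 6× C (acyclic) → no; 1× O (acyclic) → no; 1× Br (acyclic) → no; 1× N (acyclic) → no.
That gives 6 matching atoms.

6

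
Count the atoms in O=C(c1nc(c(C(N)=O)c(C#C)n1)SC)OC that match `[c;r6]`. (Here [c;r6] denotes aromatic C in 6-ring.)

4

The query [c;r6] means: aromatic carbon that belongs to a six-membered ring.
Check the 17 heavy atoms by environment: 2× n (aromatic, in 6-ring) → no; 4× c (aromatic, in 6-ring) → match; 6× C (acyclic) → no; 3× O (acyclic) → no; 1× N (acyclic) → no; 1× S (acyclic) → no.
That gives 4 matching atoms.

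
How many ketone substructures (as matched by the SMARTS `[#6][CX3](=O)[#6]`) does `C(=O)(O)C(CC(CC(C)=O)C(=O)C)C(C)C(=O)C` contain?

[#6][CX3](=O)[#6] is the SMARTS for a ketone: a carbonyl carbon (no H) flanked by two carbons.
The molecule carries 3 separate instances of an acetyl/ketone group (-C(=O)CH3) meeting every constraint; each maps to a distinct set of atoms, giving 3 matches.

3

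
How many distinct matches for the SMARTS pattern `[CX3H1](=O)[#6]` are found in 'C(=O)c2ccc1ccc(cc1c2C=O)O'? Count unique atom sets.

2

[CX3H1](=O)[#6] is the SMARTS for an aldehyde: an sp2 carbon with one H, double-bonded to O and single-bonded to carbon.
The molecule carries 2 separate instances of an aldehyde (-CHO) meeting every constraint; each maps to a distinct set of atoms, giving 2 matches.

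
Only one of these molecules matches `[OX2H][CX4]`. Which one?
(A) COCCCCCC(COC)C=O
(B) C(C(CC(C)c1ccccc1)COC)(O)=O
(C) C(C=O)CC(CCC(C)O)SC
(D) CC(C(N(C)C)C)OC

C

[OX2H][CX4] describes a hydroxyl oxygen bound to an sp3 (X4) carbon (an aliphatic alcohol).
(A) has a methoxy ether (-OCH3) but the oxygen has H0 (ether), not H1.
(B) has a carboxylic acid group (-C(=O)OH) but the -OH is on a CX3 carbonyl carbon, not a CX4 carbon.
(C) contains a hydroxyl group (-OH), which satisfies every atom and bond constraint.
(D) has a methoxy ether (-OCH3) but the oxygen has H0 (ether), not H1.
So the answer is (C).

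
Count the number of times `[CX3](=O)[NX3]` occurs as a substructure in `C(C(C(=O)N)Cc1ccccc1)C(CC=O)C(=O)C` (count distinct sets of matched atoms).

[CX3](=O)[NX3] is the SMARTS for an amide: a carbonyl carbon bonded to a trivalent nitrogen.
Exactly one fragment in the molecule meets all constraints, giving 1 match.

1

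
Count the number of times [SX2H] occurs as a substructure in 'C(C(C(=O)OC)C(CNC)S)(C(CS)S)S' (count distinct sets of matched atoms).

4

[SX2H] is the SMARTS for a thiol: an aliphatic sulfur with two connections, one being H.
The molecule carries 4 separate instances of a thiol (-SH) meeting every constraint; each maps to a distinct set of atoms, giving 4 matches.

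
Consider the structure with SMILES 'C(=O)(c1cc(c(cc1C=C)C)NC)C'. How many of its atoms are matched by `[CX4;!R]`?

3

The query [CX4;!R] means: aliphatic carbon with four total connections, not in a ring.
Check the 14 heavy atoms by environment: 6× c (aromatic, X3, in 6-ring) → no; 3× C (X4, acyclic) → match; 1× N (X3, acyclic) → no; 3× C (X3, acyclic) → no; 1× O (X1, acyclic) → no.
That gives 3 matching atoms.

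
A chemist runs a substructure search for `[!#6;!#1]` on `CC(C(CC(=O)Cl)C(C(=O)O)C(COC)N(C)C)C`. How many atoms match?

The query [!#6;!#1] means: not carbon and not hydrogen — any heteroatom.
Check the 19 heavy atoms by environment: 13× C → no; 4× O → match; 1× Cl → match; 1× N → match.
Summing the matching environments: 4 + 1 + 1 = 6 matching atoms.

6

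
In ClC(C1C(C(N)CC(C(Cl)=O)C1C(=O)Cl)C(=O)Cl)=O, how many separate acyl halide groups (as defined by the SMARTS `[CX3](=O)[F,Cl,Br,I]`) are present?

[CX3](=O)[F,Cl,Br,I] is the SMARTS for an acyl halide: a carbonyl carbon bonded to a halogen.
The molecule carries 4 separate instances of an acyl chloride (-C(=O)Cl) meeting every constraint; each maps to a distinct set of atoms, giving 4 matches.

4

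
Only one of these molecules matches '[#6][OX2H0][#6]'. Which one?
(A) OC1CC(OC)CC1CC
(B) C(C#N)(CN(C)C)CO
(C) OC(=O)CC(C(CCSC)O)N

[#6][OX2H0][#6] describes an aliphatic oxygen bridging two carbons with no H on the oxygen (an ether).
(A) contains a methoxy ether (-OCH3), which satisfies every atom and bond constraint.
(B) has a hydroxyl group (-OH) but the oxygen has H1, not H0 bridging two carbons.
(C) has a carboxylic acid group (-C(=O)OH) but the -OH oxygen has H1; the =O is OX1, not OX2.
So the answer is (A).

A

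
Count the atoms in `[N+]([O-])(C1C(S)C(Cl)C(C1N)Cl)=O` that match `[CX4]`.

The query [CX4] means: C with X4: aliphatic carbon with exactly 4 total connections (bonds + H).
Check the 12 heavy atoms by environment: 5× C (X4) → match; 1× N (charge +1, X3) → no; 1× O (charge -1, X1) → no; 1× O (X1) → no; 1× N (X3) → no; 2× Cl (X1) → no; 1× S (X2) → no.
That gives 5 matching atoms.

5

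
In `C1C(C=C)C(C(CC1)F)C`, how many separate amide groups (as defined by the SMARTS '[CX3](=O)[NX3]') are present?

[CX3](=O)[NX3] is the SMARTS for an amide: a carbonyl carbon bonded to a trivalent nitrogen.
No fragment in the molecule satisfies every constraint, giving 0 matches.

0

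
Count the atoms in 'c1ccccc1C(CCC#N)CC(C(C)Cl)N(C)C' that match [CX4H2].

The query [CX4H2] means: sp3 carbon (X4) with exactly two hydrogens.
Check the 19 heavy atoms by environment: 3× C (H3, X4) → no; 3× C (H1, X4) → no; 3× C (H2, X4) → match; 1× Cl (H0, X1) → no; 1× N (H0, X3) → no; 1× C (H0, X2) → no; 1× N (H0, X1) → no; 1× c (aromatic, H0, X3) → no; 5× c (aromatic, H1, X3) → no.
That gives 3 matching atoms.

3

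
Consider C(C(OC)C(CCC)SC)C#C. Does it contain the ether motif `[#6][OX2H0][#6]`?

The pattern [#6][OX2H0][#6] describes an aliphatic oxygen bridging two carbons with no H on the oxygen — an ether.
The molecule carries a methoxy ether (-OCH3), whose atoms satisfy every constraint of the query, so the pattern matches.

Yes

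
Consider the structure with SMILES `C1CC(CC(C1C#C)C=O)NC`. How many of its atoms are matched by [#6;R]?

6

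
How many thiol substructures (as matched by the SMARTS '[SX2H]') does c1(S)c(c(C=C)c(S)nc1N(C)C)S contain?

[SX2H] is the SMARTS for a thiol: an aliphatic sulfur with two connections, one being H.
The molecule carries 3 separate instances of a thiol (-SH) meeting every constraint; each maps to a distinct set of atoms, giving 3 matches.

3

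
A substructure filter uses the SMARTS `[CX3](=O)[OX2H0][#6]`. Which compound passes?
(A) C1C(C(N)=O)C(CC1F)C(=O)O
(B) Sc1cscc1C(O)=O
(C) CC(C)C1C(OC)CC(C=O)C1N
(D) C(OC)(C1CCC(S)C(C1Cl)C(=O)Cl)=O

[CX3](=O)[OX2H0][#6] describes a carbonyl carbon bonded to an oxygen that is itself bonded to carbon (no H on that O) (an ester).
(A) has a primary amide (-C(=O)NH2) but the carbonyl is bonded to N, not to an O-C linkage.
(B) has a carboxylic acid group (-C(=O)OH) but the singly-bonded O carries H (OX2H1, not H0).
(C) has a methoxy ether (-OCH3) but the ether oxygen is not adjacent to a C=O carbon.
(D) contains a methyl-ester group (-C(=O)OCH3), which satisfies every atom and bond constraint.
So the answer is (D).

D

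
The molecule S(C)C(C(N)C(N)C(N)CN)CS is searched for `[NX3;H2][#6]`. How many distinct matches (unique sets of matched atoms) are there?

4

[NX3;H2][#6] is the SMARTS for a primary amine: a trivalent nitrogen with two H attached to carbon.
The molecule carries 4 separate instances of a primary amino group (-NH2) meeting every constraint; each maps to a distinct set of atoms, giving 4 matches.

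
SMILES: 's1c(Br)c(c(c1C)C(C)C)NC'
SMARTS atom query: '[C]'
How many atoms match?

5

The query [C] means: uppercase C matches aliphatic (non-aromatic) carbon only.
Check the 12 heavy atoms by environment: 1× s (aromatic) → no; 4× c (aromatic) → no; 5× C → match; 1× N → no; 1× Br → no.
That gives 5 matching atoms.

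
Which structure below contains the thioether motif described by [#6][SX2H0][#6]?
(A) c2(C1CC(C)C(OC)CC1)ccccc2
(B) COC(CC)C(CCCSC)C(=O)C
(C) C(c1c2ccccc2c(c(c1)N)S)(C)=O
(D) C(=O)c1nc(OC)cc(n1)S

B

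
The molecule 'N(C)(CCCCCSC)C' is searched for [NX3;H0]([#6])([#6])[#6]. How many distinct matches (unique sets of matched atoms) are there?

1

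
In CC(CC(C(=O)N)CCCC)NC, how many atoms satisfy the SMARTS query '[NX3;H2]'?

The query [NX3;H2] means: aliphatic N with 3 total connections, two of them H — an -NH2 nitrogen (amine or amide).
Check the 13 heavy atoms by environment: 3× C (H3, X4) → no; 2× C (H1, X4) → no; 4× C (H2, X4) → no; 1× C (H0, X3) → no; 1× O (H0, X1) → no; 1× N (H2, X3) → match; 1× N (H1, X3) → no.
That gives 1 matching atom.

1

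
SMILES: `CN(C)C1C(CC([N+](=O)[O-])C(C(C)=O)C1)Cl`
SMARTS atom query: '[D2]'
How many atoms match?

The query [D2] means: atom with exactly two heavy-atom neighbours.
Check the 16 heavy atoms by environment: 5× C (D3) → no; 2× C (D2) → match; 1× Cl (D1) → no; 1× N (charge +1, D3) → no; 1× O (charge -1, D1) → no; 2× O (D1) → no; 3× C (D1) → no; 1× N (D3) → no.
That gives 2 matching atoms.

2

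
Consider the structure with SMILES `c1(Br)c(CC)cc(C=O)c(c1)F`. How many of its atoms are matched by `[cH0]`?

4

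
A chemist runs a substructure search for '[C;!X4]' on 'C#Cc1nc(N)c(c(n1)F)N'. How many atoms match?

2

The query [C;!X4] means: aliphatic carbon that does not have four total connections.
Check the 11 heavy atoms by environment: 2× n (aromatic, X2) → no; 4× c (aromatic, X3) → no; 1× F (X1) → no; 2× C (X2) → match; 2× N (X3) → no.
That gives 2 matching atoms.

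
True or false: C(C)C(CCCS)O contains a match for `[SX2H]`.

True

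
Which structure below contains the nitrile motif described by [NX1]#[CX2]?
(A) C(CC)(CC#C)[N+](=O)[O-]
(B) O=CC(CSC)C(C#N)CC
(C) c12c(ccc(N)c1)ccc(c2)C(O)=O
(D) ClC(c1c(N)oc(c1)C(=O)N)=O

[NX1]#[CX2] describes a nitrogen triple-bonded to a two-connected carbon (a nitrile).
(A) has a nitro group (-[N+](=O)[O-]) but there is no C#N triple bond.
(B) contains a nitrile (-C#N), which satisfies every atom and bond constraint.
(C) has a primary amino group (-NH2) but the nitrogen is NX3 (three connections), not NX1 triple-bonded.
(D) has a primary amino group (-NH2) but the nitrogen is NX3 (three connections), not NX1 triple-bonded.
So the answer is (B).

B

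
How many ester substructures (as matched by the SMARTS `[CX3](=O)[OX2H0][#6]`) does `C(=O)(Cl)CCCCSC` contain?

[CX3](=O)[OX2H0][#6] is the SMARTS for an ester: a carbonyl carbon bonded to an oxygen that is itself bonded to carbon (no H on that O).
No fragment in the molecule satisfies every constraint, giving 0 matches.

0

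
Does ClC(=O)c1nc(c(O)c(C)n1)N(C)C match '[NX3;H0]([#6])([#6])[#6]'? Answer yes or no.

Yes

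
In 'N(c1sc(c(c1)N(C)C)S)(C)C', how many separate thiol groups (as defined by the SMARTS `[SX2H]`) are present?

1

[SX2H] is the SMARTS for a thiol: an aliphatic sulfur with two connections, one being H.
Exactly one fragment in the molecule meets all constraints, giving 1 match.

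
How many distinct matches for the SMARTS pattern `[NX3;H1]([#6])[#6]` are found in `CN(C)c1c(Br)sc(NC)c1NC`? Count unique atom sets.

2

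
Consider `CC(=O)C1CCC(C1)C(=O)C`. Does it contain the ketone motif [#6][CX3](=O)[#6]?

Yes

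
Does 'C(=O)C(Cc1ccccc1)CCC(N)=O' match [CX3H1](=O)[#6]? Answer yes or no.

The pattern [CX3H1](=O)[#6] describes an sp2 carbon with one H, double-bonded to O and single-bonded to carbon — an aldehyde.
The molecule carries an aldehyde (-CHO), whose atoms satisfy every constraint of the query, so the pattern matches.

Yes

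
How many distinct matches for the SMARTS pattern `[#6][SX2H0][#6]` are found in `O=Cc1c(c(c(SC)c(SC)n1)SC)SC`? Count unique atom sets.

4

[#6][SX2H0][#6] is the SMARTS for a thioether: an aliphatic sulfur bridging two carbons with no H on the sulfur.
The molecule carries 4 separate instances of a methylthio ether (-SCH3) meeting every constraint; each maps to a distinct set of atoms, giving 4 matches.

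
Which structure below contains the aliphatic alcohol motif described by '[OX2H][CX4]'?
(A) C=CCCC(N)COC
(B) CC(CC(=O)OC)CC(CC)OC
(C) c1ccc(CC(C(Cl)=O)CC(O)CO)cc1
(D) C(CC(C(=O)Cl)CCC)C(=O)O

C

[OX2H][CX4] describes a hydroxyl oxygen bound to an sp3 (X4) carbon (an aliphatic alcohol).
(A) has a methoxy ether (-OCH3) but the oxygen has H0 (ether), not H1.
(B) has a methoxy ether (-OCH3) but the oxygen has H0 (ether), not H1.
(C) contains a hydroxyl group (-OH), which satisfies every atom and bond constraint.
(D) has a carboxylic acid group (-C(=O)OH) but the -OH is on a CX3 carbonyl carbon, not a CX4 carbon.
So the answer is (C).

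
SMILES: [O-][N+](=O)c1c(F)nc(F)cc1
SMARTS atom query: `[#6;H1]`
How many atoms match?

Check the 11 heavy atoms by environment: 1× n (aromatic, H0) → no; 3× c (aromatic, H0) → no; 2× c (aromatic, H1) → match; 2× F (H0) → no; 1× N (charge +1, H0) → no; 1× O (charge -1, H0) → no; 1× O (H0) → no.
That gives 2 matching atoms.

2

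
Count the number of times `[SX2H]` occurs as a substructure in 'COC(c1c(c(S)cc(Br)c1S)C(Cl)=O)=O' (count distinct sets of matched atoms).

[SX2H] is the SMARTS for a thiol: an aliphatic sulfur with two connections, one being H.
The molecule carries 2 separate instances of a thiol (-SH) meeting every constraint; each maps to a distinct set of atoms, giving 2 matches.

2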